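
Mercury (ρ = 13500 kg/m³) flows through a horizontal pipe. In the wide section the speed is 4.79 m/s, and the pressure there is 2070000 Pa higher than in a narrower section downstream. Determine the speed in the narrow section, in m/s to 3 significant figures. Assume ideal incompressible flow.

With h₁ = h₂, rearranging Bernoulli gives v₂ = √(v₁² + 2ΔP/ρ).
v₂ = √(4.79² + 2·2070000/13500) = √(22.9 + 307) = 18.2 m/s.

18.2 m/s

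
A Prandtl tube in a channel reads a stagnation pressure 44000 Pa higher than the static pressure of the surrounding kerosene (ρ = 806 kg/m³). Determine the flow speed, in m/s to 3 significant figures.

Bernoulli between the free stream and the stagnation point: ½ρv² = P_stag − P_static.
v = √(2ΔP/ρ) = √(2·44000/806) = 10.4 m/s.

v ≈ 10.4 m/s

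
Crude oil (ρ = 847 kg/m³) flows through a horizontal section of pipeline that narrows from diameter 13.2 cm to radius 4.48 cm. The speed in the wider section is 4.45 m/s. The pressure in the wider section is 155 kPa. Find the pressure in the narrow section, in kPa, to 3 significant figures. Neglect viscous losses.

P₂ ≈ 124 kPa

By continuity, v₂ = v₁·A₁/A₂ = 4.45·(137/63.1) = 9.66 m/s.
With no height change, Bernoulli's equation is P₁ + ½ρv₁² = P₂ + ½ρv₂².
P₂ = P₁ − ½ρ(v₂² − v₁²) = 155000 − ½·847·(9.66² − 4.45²) = 155000 − 31100 = 124000 Pa.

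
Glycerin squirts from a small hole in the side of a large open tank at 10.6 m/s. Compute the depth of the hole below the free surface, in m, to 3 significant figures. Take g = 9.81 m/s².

For a small hole in a large open tank, ½v² = gh, giving h = v²/(2g).
h = 10.6²/(2·9.81) = 112/19.62 = 5.73 m.

5.73 m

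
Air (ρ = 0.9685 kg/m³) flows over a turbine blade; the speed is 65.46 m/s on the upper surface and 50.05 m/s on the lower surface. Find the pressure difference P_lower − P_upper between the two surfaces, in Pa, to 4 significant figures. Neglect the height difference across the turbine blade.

ΔP ≈ 862.0 Pa

With negligible Δh, P + ½ρv² is constant, so P_low − P_up = ½ρ(v_up² − v_low²).
ΔP = ½·0.9685·(65.46² − 50.05²) = 862.0 Pa.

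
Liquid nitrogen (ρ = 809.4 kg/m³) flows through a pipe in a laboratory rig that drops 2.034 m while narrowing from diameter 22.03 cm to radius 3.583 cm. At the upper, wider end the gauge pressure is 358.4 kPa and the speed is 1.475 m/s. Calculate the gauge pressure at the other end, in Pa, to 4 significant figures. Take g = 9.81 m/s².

P₂ ≈ 296800 Pa

By continuity, v₂ = v₁·A₁/A₂ = 1.475·(381.2/40.33) = 13.94 m/s.
Bernoulli: P₁ + ½ρv₁² + ρg h₁ = P₂ + ½ρv₂² + ρg h₂, so P₂ = P₁ + ½ρ(v₁² − v₂²) − ρg(h₂ − h₁).
P₂ = 358400 + ½·809.4·(1.475² − 13.94²) − 809.4·9.81·(−2.034) = 358400 + (-77760) − (-16150) = 296800 Pa.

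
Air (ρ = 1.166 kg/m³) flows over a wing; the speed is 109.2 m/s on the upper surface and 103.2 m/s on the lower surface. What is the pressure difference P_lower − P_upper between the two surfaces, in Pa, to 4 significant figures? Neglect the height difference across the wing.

ΔP ≈ 743.0 Pa

Bernoulli (same height): P_lower − P_upper = ½ρ(v_upper² − v_lower²).
ΔP = ½·1.166·(109.2² − 103.2²) = 743.0 Pa.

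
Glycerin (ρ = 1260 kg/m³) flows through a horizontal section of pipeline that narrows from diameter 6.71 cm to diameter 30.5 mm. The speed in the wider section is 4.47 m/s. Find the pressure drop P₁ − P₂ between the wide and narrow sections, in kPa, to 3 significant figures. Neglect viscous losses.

ΔP ≈ 282 kPa

Mass conservation (A₁v₁ = A₂v₂) gives v₂ = 4.47 × 35.4/7.31 = 21.6 m/s.
Along the horizontal streamline, P + ½ρv² is constant.
P₁ − P₂ = ½·1260·(21.6² − 4.47²) = ½·1260·448 = 282000 Pa.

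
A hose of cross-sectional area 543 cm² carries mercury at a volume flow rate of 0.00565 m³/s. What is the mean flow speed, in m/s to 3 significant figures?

Q = 0.00565 m³/s = 0.00565 m³/s.
v = Q/A = 0.00565 / 0.0543 = 0.104 m/s.

v = 0.104 m/s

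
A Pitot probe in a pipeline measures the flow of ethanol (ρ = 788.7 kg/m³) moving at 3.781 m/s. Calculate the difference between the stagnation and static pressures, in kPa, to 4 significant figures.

ΔP ≈ 5.638 kPa

The dynamic pressure equals the rise in static pressure at the stagnation point: ΔP = ½ρv².
ΔP = ½·788.7·3.781² = 5638 Pa.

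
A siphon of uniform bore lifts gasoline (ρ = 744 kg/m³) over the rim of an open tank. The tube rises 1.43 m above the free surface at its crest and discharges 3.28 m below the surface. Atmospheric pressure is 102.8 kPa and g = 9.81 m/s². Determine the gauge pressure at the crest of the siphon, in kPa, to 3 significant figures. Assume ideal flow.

P_gauge = -34.4 kPa

From the surface to the outlet (both open to atmosphere, surface at rest): v = √(2g·h_out) = √(2·9.81·3.28) = 8.02 m/s.
The bore is uniform, so the speed at the crest is the same v. Bernoulli surface→crest: P_atm = P_top + ½ρv² + ρg·h_top.
P_top = 102800 − ½·744·8.02² − 744·9.81·1.43 = 68400 Pa. So P_gauge = P_top − P_atm = -34400 Pa.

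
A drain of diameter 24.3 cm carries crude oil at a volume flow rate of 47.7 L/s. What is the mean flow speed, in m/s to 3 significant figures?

Q = 47.7 L/s = 0.0477 m³/s.
v = Q/A = 0.0477 / 0.0464 = 1.03 m/s.

v = 1.03 m/s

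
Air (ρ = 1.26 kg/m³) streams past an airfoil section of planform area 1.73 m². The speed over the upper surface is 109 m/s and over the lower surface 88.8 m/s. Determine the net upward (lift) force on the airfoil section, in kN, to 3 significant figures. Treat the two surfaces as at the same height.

F ≈ 4.35 kN

From P + ½ρv² = const at equal height, P_low − P_up = ½ρ(v_up² − v_low²).
ΔP = ½·1.26·(109² − 88.8²) = 2520 Pa.
Lift = ΔP · A = 2520 × 1.73 = 4350 N.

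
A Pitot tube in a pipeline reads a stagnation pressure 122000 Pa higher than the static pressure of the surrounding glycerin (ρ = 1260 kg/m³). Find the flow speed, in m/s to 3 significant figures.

At the stagnation point the flow is brought to rest, so Bernoulli gives P_stag − P_static = ½ρv².
v = √(2ΔP/ρ) = √(2·122000/1260) = 13.9 m/s.

v ≈ 13.9 m/s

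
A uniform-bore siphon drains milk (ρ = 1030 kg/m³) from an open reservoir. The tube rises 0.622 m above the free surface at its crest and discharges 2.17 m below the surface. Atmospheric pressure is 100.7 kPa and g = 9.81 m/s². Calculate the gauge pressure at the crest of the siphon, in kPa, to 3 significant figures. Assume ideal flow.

P_gauge = -28.2 kPa

The outlet speed comes from Torricelli: v = √(2g·2.17) = 6.52 m/s.
Continuity keeps v the same throughout the tube; from surface to crest, P_atm + 0 = P_top + ½ρv² + ρg·h_top.
P_top = 100700 − ½·1030·6.52² − 1030·9.81·0.622 = 72500 Pa. So P_gauge = P_top − P_atm = -28200 Pa.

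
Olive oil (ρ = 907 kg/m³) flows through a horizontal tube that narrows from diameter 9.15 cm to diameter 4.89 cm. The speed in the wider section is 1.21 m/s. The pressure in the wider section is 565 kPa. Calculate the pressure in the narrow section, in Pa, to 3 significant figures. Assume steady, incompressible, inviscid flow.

P₂ ≈ 558000 Pa

Mass conservation (A₁v₁ = A₂v₂) gives v₂ = 1.21 × 65.8/18.8 = 4.24 m/s.
Along the horizontal streamline, P + ½ρv² is constant.
P₂ = P₁ − ½ρ(v₂² − v₁²) = 565000 − ½·907·(4.24² − 1.21²) = 565000 − 7480 = 558000 Pa.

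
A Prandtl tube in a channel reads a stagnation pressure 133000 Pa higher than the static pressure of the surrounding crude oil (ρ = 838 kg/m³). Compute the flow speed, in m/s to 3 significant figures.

The dynamic pressure equals the rise in static pressure at the stagnation point: ΔP = ½ρv².
v = √(2ΔP/ρ) = √(2·133000/838) = 17.8 m/s.

17.8 m/s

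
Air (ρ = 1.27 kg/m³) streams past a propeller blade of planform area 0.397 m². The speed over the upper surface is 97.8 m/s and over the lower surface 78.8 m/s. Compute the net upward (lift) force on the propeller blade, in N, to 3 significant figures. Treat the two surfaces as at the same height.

F ≈ 846 N

From P + ½ρv² = const at equal height, P_low − P_up = ½ρ(v_up² − v_low²).
ΔP = ½·1.27·(97.8² − 78.8²) = 2130 Pa.
Lift = ΔP · A = 2130 × 0.397 = 846 N.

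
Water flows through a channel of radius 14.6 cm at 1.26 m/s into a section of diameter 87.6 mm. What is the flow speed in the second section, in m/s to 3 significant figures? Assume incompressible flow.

14.0 m/s

The volume flow rate is constant, so v₂ = (A₁/A₂)v₁ = (670/60.3)·1.26 = 14.0 m/s.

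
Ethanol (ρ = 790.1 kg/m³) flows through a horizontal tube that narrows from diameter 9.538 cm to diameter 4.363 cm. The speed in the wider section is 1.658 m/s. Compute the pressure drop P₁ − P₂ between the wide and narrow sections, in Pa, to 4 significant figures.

ΔP = 23720 Pa

Continuity gives A₁v₁ = A₂v₂, so v₂ = (71.45 cm²)/(14.95 cm²) × 1.658 m/s = 7.924 m/s.
Along the horizontal streamline, P + ½ρv² is constant.
P₁ − P₂ = ½·790.1·(7.924² − 1.658²) = ½·790.1·60.04 = 23720 Pa.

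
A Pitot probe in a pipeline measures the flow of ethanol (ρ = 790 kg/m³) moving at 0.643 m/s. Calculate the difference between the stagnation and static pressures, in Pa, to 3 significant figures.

The dynamic pressure equals the rise in static pressure at the stagnation point: ΔP = ½ρv².
ΔP = ½·790·0.643² = 163 Pa.

163 Pa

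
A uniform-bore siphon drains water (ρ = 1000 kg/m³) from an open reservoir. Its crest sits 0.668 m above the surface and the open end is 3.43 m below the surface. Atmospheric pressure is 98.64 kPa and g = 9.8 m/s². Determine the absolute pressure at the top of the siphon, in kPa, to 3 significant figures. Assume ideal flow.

From the surface to the outlet (both open to atmosphere, surface at rest): v = √(2g·h_out) = √(2·9.8·3.43) = 8.20 m/s.
With constant cross-section the crest speed equals v; applying Bernoulli from the surface up to the crest, P_top = P_atm − ½ρv² − ρg·h_top.
P_top = 98640 − ½·1000·8.20² − 1000·9.8·0.668 = 58500 Pa.

P_top ≈ 58.5 kPa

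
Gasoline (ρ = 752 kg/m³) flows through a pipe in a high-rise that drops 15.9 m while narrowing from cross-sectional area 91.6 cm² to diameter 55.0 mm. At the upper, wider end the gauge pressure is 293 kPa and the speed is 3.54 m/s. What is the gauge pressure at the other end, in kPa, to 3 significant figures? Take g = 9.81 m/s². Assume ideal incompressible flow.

345 kPa

By continuity, v₂ = v₁·A₁/A₂ = 3.54·(91.6/23.8) = 13.6 m/s.
Bernoulli: P₁ + ½ρv₁² + ρg h₁ = P₂ + ½ρv₂² + ρg h₂, so P₂ = P₁ + ½ρ(v₁² − v₂²) − ρg(h₂ − h₁).
P₂ = 293000 + ½·752·(3.54² − 13.6²) − 752·9.81·(−15.9) = 293000 + (-65300) − (-117000) = 345000 Pa.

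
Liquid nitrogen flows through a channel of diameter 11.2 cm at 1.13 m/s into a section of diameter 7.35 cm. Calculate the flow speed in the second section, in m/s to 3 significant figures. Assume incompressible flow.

v₂ ≈ 2.62 m/s

Continuity gives A₁v₁ = A₂v₂, so v₂ = (98.5 cm²)/(42.4 cm²) × 1.13 m/s = 2.62 m/s.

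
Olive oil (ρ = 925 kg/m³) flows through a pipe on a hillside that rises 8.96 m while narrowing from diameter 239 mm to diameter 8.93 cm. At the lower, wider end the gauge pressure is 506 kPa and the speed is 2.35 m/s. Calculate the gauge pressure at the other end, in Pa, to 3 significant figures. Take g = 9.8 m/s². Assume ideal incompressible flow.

296000 Pa

Mass conservation (A₁v₁ = A₂v₂) gives v₂ = 2.35 × 449/62.6 = 16.8 m/s.
Bernoulli: P₁ + ½ρv₁² + ρg h₁ = P₂ + ½ρv₂² + ρg h₂, so P₂ = P₁ + ½ρ(v₁² − v₂²) − ρg(h₂ − h₁).
P₂ = 506000 + ½·925·(2.35² − 16.8²) − 925·9.8·(+8.96) = 506000 + (-128000) − (81200) = 296000 Pa.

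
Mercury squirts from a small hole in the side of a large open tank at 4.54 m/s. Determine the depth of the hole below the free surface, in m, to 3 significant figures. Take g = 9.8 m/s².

1.05 m

For a small hole in a large open tank, ½v² = gh, giving h = v²/(2g).
h = 4.54²/(2·9.8) = 20.6/19.60 = 1.05 m.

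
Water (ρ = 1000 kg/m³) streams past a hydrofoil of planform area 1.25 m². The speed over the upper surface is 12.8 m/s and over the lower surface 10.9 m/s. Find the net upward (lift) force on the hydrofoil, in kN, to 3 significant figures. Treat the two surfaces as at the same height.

With equal heights on the two surfaces, Bernoulli gives P_lower − P_upper = ½ρ(v_upper² − v_lower²).
ΔP = ½·1000·(12.8² − 10.9²) = 22500 Pa.
Lift = ΔP · A = 22500 × 1.25 = 28100 N.

F = 28.1 kN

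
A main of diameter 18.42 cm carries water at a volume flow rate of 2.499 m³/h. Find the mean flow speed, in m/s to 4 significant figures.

v ≈ 0.02605 m/s

Q = 2.499 m³/h = 0.0006942 m³/s.
v = Q/A = 0.0006942 / 0.02665 = 0.02605 m/s.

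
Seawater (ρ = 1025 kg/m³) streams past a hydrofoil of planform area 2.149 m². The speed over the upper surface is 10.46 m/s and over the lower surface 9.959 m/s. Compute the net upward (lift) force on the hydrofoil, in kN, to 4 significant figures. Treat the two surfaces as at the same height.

With equal heights on the two surfaces, Bernoulli gives P_lower − P_upper = ½ρ(v_upper² − v_lower²).
ΔP = ½·1025·(10.46² − 9.959²) = 5243 Pa.
Lift = ΔP · A = 5243 × 2.149 = 11270 N.

F ≈ 11.27 kN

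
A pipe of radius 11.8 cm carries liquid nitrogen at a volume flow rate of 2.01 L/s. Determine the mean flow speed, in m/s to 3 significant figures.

Q = 2.01 L/s = 0.00201 m³/s.
v = Q/A = 0.00201 / 0.0437 = 0.0459 m/s.

v ≈ 0.0459 m/s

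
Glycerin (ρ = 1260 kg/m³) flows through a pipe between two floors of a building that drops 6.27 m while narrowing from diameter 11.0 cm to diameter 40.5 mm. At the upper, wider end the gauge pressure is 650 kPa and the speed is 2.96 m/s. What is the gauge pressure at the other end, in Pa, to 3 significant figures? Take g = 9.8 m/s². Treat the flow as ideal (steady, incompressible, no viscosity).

P₂ ≈ 433000 Pa

Continuity gives A₁v₁ = A₂v₂, so v₂ = (95.0 cm²)/(12.9 cm²) × 2.96 m/s = 21.8 m/s.
Bernoulli: P₁ + ½ρv₁² + ρg h₁ = P₂ + ½ρv₂² + ρg h₂, so P₂ = P₁ + ½ρ(v₁² − v₂²) − ρg(h₂ − h₁).
P₂ = 650000 + ½·1260·(2.96² − 21.8²) − 1260·9.8·(−6.27) = 650000 + (-295000) − (-77400) = 433000 Pa.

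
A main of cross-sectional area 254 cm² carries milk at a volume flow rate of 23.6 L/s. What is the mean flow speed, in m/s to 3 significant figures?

v ≈ 0.929 m/s

Q = 23.6 L/s = 0.0236 m³/s.
v = Q/A = 0.0236 / 0.0254 = 0.929 m/s.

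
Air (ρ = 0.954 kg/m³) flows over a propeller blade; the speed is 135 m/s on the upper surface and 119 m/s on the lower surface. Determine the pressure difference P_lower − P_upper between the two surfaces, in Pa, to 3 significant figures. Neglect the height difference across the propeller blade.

ΔP ≈ 1940 Pa

Bernoulli (same height): P_lower − P_upper = ½ρ(v_upper² − v_lower²).
ΔP = ½·0.954·(135² − 119²) = 1940 Pa.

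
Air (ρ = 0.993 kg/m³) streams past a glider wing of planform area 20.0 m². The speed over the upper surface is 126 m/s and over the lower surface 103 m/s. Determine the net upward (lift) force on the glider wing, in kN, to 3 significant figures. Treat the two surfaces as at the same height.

52.3 kN

From P + ½ρv² = const at equal height, P_low − P_up = ½ρ(v_up² − v_low²).
ΔP = ½·0.993·(126² − 103²) = 2620 Pa.
Lift = ΔP · A = 2620 × 20.0 = 52300 N.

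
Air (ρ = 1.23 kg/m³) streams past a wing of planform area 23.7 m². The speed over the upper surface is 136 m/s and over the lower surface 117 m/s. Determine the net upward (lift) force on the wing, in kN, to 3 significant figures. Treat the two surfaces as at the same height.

F ≈ 70.1 kN

The faster flow above has the lower pressure; Bernoulli (same height) gives ΔP = ½ρ(v_up² − v_low²).
ΔP = ½·1.23·(136² − 117²) = 2960 Pa.
Lift = ΔP · A = 2960 × 23.7 = 70100 N.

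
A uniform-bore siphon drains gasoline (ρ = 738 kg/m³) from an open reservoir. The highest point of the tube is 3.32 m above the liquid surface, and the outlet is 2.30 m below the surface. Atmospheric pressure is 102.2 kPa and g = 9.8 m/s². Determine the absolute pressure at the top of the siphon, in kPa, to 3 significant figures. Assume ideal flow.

61.6 kPa

Bernoulli surface→outlet gives ½v² = g·h_out, so v = √(2·9.8·2.30) = 6.71 m/s.
With constant cross-section the crest speed equals v; applying Bernoulli from the surface up to the crest, P_top = P_atm − ½ρv² − ρg·h_top.
P_top = 102200 − ½·738·6.71² − 738·9.8·3.32 = 61600 Pa.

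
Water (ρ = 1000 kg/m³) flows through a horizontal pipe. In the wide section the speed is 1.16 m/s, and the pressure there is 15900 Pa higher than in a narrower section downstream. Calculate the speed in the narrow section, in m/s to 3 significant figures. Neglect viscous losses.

v₂ = 5.76 m/s

Horizontal Bernoulli: P₁ + ½ρv₁² = P₂ + ½ρv₂², so v₂² = v₁² + 2(P₁ − P₂)/ρ.
v₂ = √(1.16² + 2·15900/1000) = √(1.35 + 31.8) = 5.76 m/s.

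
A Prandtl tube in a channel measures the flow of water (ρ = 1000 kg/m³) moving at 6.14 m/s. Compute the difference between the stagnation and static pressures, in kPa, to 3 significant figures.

Bernoulli between the free stream and the stagnation point: ½ρv² = P_stag − P_static.
ΔP = ½·1000·6.14² = 18800 Pa.

18.8 kPa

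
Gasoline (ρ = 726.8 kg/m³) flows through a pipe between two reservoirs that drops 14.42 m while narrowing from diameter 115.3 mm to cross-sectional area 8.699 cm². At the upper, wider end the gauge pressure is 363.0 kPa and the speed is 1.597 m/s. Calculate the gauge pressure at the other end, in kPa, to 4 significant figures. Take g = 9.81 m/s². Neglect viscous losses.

By continuity, v₂ = v₁·A₁/A₂ = 1.597·(104.4/8.699) = 19.17 m/s.
Bernoulli: P₁ + ½ρv₁² + ρg h₁ = P₂ + ½ρv₂² + ρg h₂, so P₂ = P₁ + ½ρ(v₁² − v₂²) − ρg(h₂ − h₁).
P₂ = 363000 + ½·726.8·(1.597² − 19.17²) − 726.8·9.81·(−14.42) = 363000 + (-132600) − (-102800) = 333200 Pa.

P₂ ≈ 333.2 kPa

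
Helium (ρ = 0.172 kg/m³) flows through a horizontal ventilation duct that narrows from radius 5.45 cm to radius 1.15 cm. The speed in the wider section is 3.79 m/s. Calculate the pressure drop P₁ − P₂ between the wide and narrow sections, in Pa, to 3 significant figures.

Continuity gives A₁v₁ = A₂v₂, so v₂ = (93.3 cm²)/(4.15 cm²) × 3.79 m/s = 85.1 m/s.
Along the horizontal streamline, P + ½ρv² is constant.
P₁ − P₂ = ½·0.172·(85.1² − 3.79²) = ½·0.172·7230 = 622 Pa.

622 Pa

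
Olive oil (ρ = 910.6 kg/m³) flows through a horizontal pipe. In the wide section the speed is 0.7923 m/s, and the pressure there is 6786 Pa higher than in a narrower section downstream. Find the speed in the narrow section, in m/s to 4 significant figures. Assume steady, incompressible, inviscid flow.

v₂ = 3.941 m/s

With h₁ = h₂, rearranging Bernoulli gives v₂ = √(v₁² + 2ΔP/ρ).
v₂ = √(0.7923² + 2·6786/910.6) = √(0.6277 + 14.90) = 3.941 m/s.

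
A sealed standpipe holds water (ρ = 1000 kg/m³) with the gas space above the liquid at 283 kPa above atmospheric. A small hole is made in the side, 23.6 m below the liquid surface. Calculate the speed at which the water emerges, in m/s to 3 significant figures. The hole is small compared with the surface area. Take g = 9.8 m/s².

v ≈ 32.1 m/s

Take point 1 at the surface (v₁ ≈ 0) and point 2 at the hole (at atmospheric pressure). Bernoulli: P₁ + ρg h = P_atm + ½ρv₂².
With P₁ − P_atm = 283000 Pa, v₂ = √(2gh + 2ΔP/ρ) = √(2·9.8·23.6 + 2·283000/1000) = 32.1 m/s.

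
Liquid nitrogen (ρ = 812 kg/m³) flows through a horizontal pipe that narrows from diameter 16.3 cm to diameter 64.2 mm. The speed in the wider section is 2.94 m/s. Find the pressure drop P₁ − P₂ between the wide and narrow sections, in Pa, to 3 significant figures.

Mass conservation (A₁v₁ = A₂v₂) gives v₂ = 2.94 × 209/32.4 = 19.0 m/s.
The pipe is horizontal, so Bernoulli reduces to P₁ + ½ρv₁² = P₂ + ½ρv₂².
P₁ − P₂ = ½·812·(19.0² − 2.94²) = ½·812·351 = 142000 Pa.

ΔP = 142000 Pa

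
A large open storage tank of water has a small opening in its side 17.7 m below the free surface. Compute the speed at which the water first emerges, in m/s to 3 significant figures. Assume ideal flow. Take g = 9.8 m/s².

With the surface at rest and both surface and jet at atmospheric pressure, Bernoulli gives ρg h = ½ρv², so v = √(2gh) = √(2·9.8·17.7) = 18.6 m/s.

v ≈ 18.6 m/s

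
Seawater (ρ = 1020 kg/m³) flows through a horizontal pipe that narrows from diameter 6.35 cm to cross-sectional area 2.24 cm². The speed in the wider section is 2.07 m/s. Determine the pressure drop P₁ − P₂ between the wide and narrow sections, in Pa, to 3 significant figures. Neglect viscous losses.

By continuity, v₂ = v₁·A₁/A₂ = 2.07·(31.7/2.24) = 29.3 m/s.
The pipe is horizontal, so Bernoulli reduces to P₁ + ½ρv₁² = P₂ + ½ρv₂².
P₁ − P₂ = ½·1020·(29.3² − 2.07²) = ½·1020·852 = 435000 Pa.

ΔP ≈ 435000 Pa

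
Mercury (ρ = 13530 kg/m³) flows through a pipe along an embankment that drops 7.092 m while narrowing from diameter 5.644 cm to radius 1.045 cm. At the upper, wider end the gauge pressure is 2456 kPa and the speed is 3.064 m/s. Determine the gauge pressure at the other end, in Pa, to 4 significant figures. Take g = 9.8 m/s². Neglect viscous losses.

P₂ ≈ 82270 Pa

By continuity, v₂ = v₁·A₁/A₂ = 3.064·(25.02/3.431) = 22.34 m/s.
Energy conservation along the streamline gives P₂ = P₁ − ½ρ(v₂² − v₁²) − ρg(h₂ − h₁).
P₂ = 2456000 + ½·13530·(3.064² − 22.34²) − 13530·9.8·(−7.092) = 2456000 + (-3314000) − (-940400) = 82270 Pa.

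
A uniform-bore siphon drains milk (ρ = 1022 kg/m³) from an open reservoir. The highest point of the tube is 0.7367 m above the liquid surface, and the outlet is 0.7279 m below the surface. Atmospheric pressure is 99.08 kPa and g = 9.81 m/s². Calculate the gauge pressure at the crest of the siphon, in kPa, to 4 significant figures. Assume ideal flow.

P_gauge = -14.68 kPa

The outlet speed comes from Torricelli: v = √(2g·0.7279) = 3.779 m/s.
Continuity keeps v the same throughout the tube; from surface to crest, P_atm + 0 = P_top + ½ρv² + ρg·h_top.
P_top = 99080 − ½·1022·3.779² − 1022·9.81·0.7367 = 84400 Pa. So P_gauge = P_top − P_atm = -14680 Pa.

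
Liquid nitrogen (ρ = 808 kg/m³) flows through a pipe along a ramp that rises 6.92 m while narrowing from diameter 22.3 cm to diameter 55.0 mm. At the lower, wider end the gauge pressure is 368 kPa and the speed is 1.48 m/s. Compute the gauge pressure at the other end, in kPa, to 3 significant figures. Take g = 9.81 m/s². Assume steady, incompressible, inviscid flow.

74.9 kPa

Mass conservation (A₁v₁ = A₂v₂) gives v₂ = 1.48 × 391/23.8 = 24.3 m/s.
Bernoulli: P₁ + ½ρv₁² + ρg h₁ = P₂ + ½ρv₂² + ρg h₂, so P₂ = P₁ + ½ρ(v₁² − v₂²) − ρg(h₂ − h₁).
P₂ = 368000 + ½·808·(1.48² − 24.3²) − 808·9.81·(+6.92) = 368000 + (-238000) − (54900) = 74900 Pa.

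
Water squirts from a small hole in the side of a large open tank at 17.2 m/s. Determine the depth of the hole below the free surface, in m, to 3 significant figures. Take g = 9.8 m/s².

Torricelli: v = √(2gh), so h = v²/(2g).
h = 17.2²/(2·9.8) = 296/19.60 = 15.1 m.

h = 15.1 m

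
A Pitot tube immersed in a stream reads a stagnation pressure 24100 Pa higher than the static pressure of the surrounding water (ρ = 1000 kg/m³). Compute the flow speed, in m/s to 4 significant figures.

v ≈ 6.943 m/s

At the stagnation point the flow is brought to rest, so Bernoulli gives P_stag − P_static = ½ρv².
v = √(2ΔP/ρ) = √(2·24100/1000) = 6.943 m/s.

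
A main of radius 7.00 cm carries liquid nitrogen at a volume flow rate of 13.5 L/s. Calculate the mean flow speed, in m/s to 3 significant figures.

Q = 13.5 L/s = 0.0135 m³/s.
v = Q/A = 0.0135 / 0.0154 = 0.877 m/s.

0.877 m/s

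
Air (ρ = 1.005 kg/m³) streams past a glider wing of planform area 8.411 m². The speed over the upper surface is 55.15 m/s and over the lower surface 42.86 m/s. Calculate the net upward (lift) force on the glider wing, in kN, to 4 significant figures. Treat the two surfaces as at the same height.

F ≈ 5.091 kN

The faster flow above has the lower pressure; Bernoulli (same height) gives ΔP = ½ρ(v_up² − v_low²).
ΔP = ½·1.005·(55.15² − 42.86²) = 605.3 Pa.
Lift = ΔP · A = 605.3 × 8.411 = 5091 N.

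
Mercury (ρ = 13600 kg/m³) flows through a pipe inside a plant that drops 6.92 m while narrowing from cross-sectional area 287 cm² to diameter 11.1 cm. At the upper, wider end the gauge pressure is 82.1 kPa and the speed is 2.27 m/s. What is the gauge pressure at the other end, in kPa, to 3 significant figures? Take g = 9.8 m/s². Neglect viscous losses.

P₂ ≈ 731 kPa

Mass conservation (A₁v₁ = A₂v₂) gives v₂ = 2.27 × 287/96.8 = 6.73 m/s.
Applying Bernoulli between the two ends and solving for P₂: P₂ = P₁ + ½ρ(v₁² − v₂²) − ρgΔh.
P₂ = 82100 + ½·13600·(2.27² − 6.73²) − 13600·9.8·(−6.92) = 82100 + (-273000) − (-922000) = 731000 Pa.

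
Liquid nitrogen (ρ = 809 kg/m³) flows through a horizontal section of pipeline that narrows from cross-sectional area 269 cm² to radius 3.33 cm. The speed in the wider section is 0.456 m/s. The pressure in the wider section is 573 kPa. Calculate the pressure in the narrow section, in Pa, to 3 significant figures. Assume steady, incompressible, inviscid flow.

Mass conservation (A₁v₁ = A₂v₂) gives v₂ = 0.456 × 269/34.8 = 3.52 m/s.
Bernoulli (h₁ = h₂): P₁ − P₂ = ½ρ(v₂² − v₁²).
P₂ = P₁ − ½ρ(v₂² − v₁²) = 573000 − ½·809·(3.52² − 0.456²) = 573000 − 4930 = 568000 Pa.

P₂ = 568000 Pa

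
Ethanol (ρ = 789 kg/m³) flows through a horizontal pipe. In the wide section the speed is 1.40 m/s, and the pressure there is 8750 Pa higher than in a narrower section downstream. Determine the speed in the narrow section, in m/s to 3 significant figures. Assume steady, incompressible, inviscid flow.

Along the level pipe P + ½ρv² is conserved, hence v₂² = v₁² + 2(P₁ − P₂)/ρ.
v₂ = √(1.40² + 2·8750/789) = √(1.96 + 22.2) = 4.91 m/s.

v₂ ≈ 4.91 m/s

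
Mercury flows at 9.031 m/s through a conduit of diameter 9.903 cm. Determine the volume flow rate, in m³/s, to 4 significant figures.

Q = A·v = 0.007702 m² × 9.031 m/s = 0.06956 m³/s.

Q ≈ 0.06956 m³/s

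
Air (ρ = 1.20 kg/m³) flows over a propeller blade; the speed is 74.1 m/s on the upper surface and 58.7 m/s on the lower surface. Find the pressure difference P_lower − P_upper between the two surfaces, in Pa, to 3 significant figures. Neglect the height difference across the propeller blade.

ΔP = 1230 Pa

Bernoulli (same height): P_lower − P_upper = ½ρ(v_upper² − v_lower²).
ΔP = ½·1.20·(74.1² − 58.7²) = 1230 Pa.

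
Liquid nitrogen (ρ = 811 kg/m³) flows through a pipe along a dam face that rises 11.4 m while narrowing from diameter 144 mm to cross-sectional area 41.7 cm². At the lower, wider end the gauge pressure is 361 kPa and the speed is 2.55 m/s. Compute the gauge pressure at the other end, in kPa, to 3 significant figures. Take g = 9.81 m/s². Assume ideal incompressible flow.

Continuity gives A₁v₁ = A₂v₂, so v₂ = (163 cm²)/(41.7 cm²) × 2.55 m/s = 9.96 m/s.
Energy conservation along the streamline gives P₂ = P₁ − ½ρ(v₂² − v₁²) − ρg(h₂ − h₁).
P₂ = 361000 + ½·811·(2.55² − 9.96²) − 811·9.81·(+11.4) = 361000 + (-37600) − (90700) = 233000 Pa.

P₂ = 233 kPa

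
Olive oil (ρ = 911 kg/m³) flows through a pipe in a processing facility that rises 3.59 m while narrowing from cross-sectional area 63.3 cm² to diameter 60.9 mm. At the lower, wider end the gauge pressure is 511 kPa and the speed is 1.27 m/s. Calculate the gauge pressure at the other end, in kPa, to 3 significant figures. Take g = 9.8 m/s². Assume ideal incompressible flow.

P₂ = 476 kPa

The volume flow rate is constant, so v₂ = (A₁/A₂)v₁ = (63.3/29.1)·1.27 = 2.76 m/s.
Bernoulli: P₁ + ½ρv₁² + ρg h₁ = P₂ + ½ρv₂² + ρg h₂, so P₂ = P₁ + ½ρ(v₁² − v₂²) − ρg(h₂ − h₁).
P₂ = 511000 + ½·911·(1.27² − 2.76²) − 911·9.8·(+3.59) = 511000 + (-2730) − (32100) = 476000 Pa.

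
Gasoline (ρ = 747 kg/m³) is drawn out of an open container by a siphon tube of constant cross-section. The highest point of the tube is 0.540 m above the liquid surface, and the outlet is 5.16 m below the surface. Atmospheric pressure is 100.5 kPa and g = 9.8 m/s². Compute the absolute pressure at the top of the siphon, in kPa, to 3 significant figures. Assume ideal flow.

P_top ≈ 58.8 kPa

From the surface to the outlet (both open to atmosphere, surface at rest): v = √(2g·h_out) = √(2·9.8·5.16) = 10.1 m/s.
The bore is uniform, so the speed at the crest is the same v. Bernoulli surface→crest: P_atm = P_top + ½ρv² + ρg·h_top.
P_top = 100500 − ½·747·10.1² − 747·9.8·0.540 = 58800 Pa.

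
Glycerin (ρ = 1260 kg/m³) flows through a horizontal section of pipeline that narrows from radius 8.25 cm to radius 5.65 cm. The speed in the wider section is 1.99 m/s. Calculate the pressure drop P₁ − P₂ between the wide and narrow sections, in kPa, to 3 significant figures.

ΔP = 8.85 kPa

By continuity, v₂ = v₁·A₁/A₂ = 1.99·(214/100) = 4.24 m/s.
Along the horizontal streamline, P + ½ρv² is constant.
P₁ − P₂ = ½·1260·(4.24² − 1.99²) = ½·1260·14.0 = 8850 Pa.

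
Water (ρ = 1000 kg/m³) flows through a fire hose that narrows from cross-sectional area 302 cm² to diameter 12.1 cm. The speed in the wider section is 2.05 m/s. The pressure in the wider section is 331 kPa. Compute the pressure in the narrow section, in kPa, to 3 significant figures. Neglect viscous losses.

P₂ ≈ 319 kPa

Continuity gives A₁v₁ = A₂v₂, so v₂ = (302 cm²)/(115 cm²) × 2.05 m/s = 5.38 m/s.
The pipe is horizontal, so Bernoulli reduces to P₁ + ½ρv₁² = P₂ + ½ρv₂².
P₂ = P₁ − ½ρ(v₂² − v₁²) = 331000 − ½·1000·(5.38² − 2.05²) = 331000 − 12400 = 319000 Pa.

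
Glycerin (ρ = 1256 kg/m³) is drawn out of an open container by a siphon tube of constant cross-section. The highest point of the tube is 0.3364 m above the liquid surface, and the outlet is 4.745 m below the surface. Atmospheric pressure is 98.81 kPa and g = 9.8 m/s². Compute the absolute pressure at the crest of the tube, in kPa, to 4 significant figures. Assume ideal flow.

Bernoulli surface→outlet gives ½v² = g·h_out, so v = √(2·9.8·4.745) = 9.644 m/s.
Continuity keeps v the same throughout the tube; from surface to crest, P_atm + 0 = P_top + ½ρv² + ρg·h_top.
P_top = 98810 − ½·1256·9.644² − 1256·9.8·0.3364 = 36260 Pa.

P_top ≈ 36.26 kPa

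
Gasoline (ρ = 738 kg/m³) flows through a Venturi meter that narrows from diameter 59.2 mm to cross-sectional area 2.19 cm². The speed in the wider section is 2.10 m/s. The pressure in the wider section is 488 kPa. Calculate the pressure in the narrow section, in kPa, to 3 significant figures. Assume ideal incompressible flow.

P₂ = 233 kPa

Continuity gives A₁v₁ = A₂v₂, so v₂ = (27.5 cm²)/(2.19 cm²) × 2.10 m/s = 26.4 m/s.
With no height change, Bernoulli's equation is P₁ + ½ρv₁² = P₂ + ½ρv₂².
P₂ = P₁ − ½ρ(v₂² − v₁²) = 488000 − ½·738·(26.4² − 2.10²) = 488000 − 255000 = 233000 Pa.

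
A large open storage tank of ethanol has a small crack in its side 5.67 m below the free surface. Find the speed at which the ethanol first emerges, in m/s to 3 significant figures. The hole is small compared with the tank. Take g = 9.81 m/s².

v = 10.5 m/s

Torricelli's result v = √(2gh) gives v = √(2·9.81·5.67) = 10.5 m/s.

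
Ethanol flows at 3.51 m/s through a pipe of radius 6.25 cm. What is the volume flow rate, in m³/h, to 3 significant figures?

Q = 155 m³/h

Q = A·v = 0.0123 m² × 3.51 m/s = 0.0431 m³/s.
Converting: 0.0431 m³/s × 3600 = 155 m³/h.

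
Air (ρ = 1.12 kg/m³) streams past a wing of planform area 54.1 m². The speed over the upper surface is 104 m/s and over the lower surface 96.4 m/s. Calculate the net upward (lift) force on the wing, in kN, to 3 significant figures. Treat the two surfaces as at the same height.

F ≈ 46.1 kN

With equal heights on the two surfaces, Bernoulli gives P_lower − P_upper = ½ρ(v_upper² − v_lower²).
ΔP = ½·1.12·(104² − 96.4²) = 853 Pa.
Lift = ΔP · A = 853 × 54.1 = 46100 N.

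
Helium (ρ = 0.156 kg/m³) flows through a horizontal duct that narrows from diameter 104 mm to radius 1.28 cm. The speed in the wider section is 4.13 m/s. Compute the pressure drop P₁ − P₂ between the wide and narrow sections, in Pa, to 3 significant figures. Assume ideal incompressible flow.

ΔP ≈ 361 Pa

Continuity gives A₁v₁ = A₂v₂, so v₂ = (84.9 cm²)/(5.15 cm²) × 4.13 m/s = 68.2 m/s.
With no height change, Bernoulli's equation is P₁ + ½ρv₁² = P₂ + ½ρv₂².
P₁ − P₂ = ½·0.156·(68.2² − 4.13²) = ½·0.156·4630 = 361 Pa.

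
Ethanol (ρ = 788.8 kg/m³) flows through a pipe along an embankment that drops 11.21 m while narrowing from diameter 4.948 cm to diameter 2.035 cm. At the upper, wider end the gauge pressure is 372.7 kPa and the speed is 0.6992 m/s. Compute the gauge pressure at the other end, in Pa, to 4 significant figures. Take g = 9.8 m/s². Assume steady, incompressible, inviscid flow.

P₂ = 452800 Pa

The volume flow rate is constant, so v₂ = (A₁/A₂)v₁ = (19.23/3.253)·0.6992 = 4.134 m/s.
Applying Bernoulli between the two ends and solving for P₂: P₂ = P₁ + ½ρ(v₁² − v₂²) − ρgΔh.
P₂ = 372700 + ½·788.8·(0.6992² − 4.134²) − 788.8·9.8·(−11.21) = 372700 + (-6546) − (-86660) = 452800 Pa.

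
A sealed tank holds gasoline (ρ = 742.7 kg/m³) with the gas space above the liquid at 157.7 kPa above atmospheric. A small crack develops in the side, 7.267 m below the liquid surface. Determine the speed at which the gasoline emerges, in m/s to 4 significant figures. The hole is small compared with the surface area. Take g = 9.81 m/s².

23.82 m/s

Take point 1 at the surface (v₁ ≈ 0) and point 2 at the hole (at atmospheric pressure). Bernoulli: P₁ + ρg h = P_atm + ½ρv₂².
With P₁ − P_atm = 157700 Pa, v₂ = √(2gh + 2ΔP/ρ) = √(2·9.81·7.267 + 2·157700/742.7) = 23.82 m/s.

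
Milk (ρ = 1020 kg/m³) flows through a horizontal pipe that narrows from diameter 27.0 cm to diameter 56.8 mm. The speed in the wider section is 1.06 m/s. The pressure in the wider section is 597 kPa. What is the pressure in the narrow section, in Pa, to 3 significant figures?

By continuity, v₂ = v₁·A₁/A₂ = 1.06·(573/25.3) = 24.0 m/s.
Along the horizontal streamline, P + ½ρv² is constant.
P₂ = P₁ − ½ρ(v₂² − v₁²) = 597000 − ½·1020·(24.0² − 1.06²) = 597000 − 292000 = 305000 Pa.

P₂ ≈ 305000 Pa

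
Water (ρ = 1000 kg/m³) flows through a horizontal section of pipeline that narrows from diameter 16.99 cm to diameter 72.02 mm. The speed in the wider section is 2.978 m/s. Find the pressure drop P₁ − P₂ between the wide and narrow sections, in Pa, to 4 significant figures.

ΔP ≈ 132900 Pa

Continuity gives A₁v₁ = A₂v₂, so v₂ = (226.7 cm²)/(40.74 cm²) × 2.978 m/s = 16.57 m/s.
Along the horizontal streamline, P + ½ρv² is constant.
P₁ − P₂ = ½·1000·(16.57² − 2.978²) = ½·1000·265.8 = 132900 Pa.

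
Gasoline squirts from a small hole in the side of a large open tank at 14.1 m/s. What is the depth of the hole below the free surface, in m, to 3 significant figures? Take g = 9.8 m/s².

h = 10.1 m

For a small hole in a large open tank, ½v² = gh, giving h = v²/(2g).
h = 14.1²/(2·9.8) = 199/19.60 = 10.1 m.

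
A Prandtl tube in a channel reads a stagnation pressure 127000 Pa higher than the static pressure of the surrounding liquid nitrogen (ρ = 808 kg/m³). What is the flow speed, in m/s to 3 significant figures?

v ≈ 17.7 m/s

The dynamic pressure equals the rise in static pressure at the stagnation point: ΔP = ½ρv².
v = √(2ΔP/ρ) = √(2·127000/808) = 17.7 m/s.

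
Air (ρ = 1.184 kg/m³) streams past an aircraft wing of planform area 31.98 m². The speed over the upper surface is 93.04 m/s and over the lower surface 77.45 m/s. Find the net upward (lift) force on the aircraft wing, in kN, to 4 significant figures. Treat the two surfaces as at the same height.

With equal heights on the two surfaces, Bernoulli gives P_lower − P_upper = ½ρ(v_upper² − v_lower²).
ΔP = ½·1.184·(93.04² − 77.45²) = 1573 Pa.
Lift = ΔP · A = 1573 × 31.98 = 50320 N.

F = 50.32 kN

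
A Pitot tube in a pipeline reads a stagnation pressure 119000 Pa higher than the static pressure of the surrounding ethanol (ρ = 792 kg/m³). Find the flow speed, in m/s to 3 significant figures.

Bernoulli between the free stream and the stagnation point: ½ρv² = P_stag − P_static.
v = √(2ΔP/ρ) = √(2·119000/792) = 17.3 m/s.

17.3 m/s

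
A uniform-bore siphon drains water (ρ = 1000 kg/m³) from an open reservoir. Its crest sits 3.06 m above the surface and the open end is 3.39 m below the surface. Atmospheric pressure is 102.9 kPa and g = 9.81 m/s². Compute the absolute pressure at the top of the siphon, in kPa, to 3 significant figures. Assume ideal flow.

P_top ≈ 39.6 kPa

The outlet speed comes from Torricelli: v = √(2g·3.39) = 8.16 m/s.
The bore is uniform, so the speed at the crest is the same v. Bernoulli surface→crest: P_atm = P_top + ½ρv² + ρg·h_top.
P_top = 102900 − ½·1000·8.16² − 1000·9.81·3.06 = 39600 Pa.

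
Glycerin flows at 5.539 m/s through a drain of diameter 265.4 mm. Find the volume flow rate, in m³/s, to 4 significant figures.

Q = A·v = 0.05532 m² × 5.539 m/s = 0.3064 m³/s.

0.3064 m³/s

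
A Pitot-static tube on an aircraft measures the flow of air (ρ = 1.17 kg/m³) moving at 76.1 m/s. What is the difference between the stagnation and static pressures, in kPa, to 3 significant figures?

ΔP = 3.39 kPa

The dynamic pressure equals the rise in static pressure at the stagnation point: ΔP = ½ρv².
ΔP = ½·1.17·76.1² = 3390 Pa.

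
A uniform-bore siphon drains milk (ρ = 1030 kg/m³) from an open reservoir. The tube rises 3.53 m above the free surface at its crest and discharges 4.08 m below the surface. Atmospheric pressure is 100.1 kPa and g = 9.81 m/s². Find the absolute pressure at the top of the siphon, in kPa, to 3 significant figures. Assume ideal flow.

P_top ≈ 23.2 kPa

Bernoulli surface→outlet gives ½v² = g·h_out, so v = √(2·9.81·4.08) = 8.95 m/s.
With constant cross-section the crest speed equals v; applying Bernoulli from the surface up to the crest, P_top = P_atm − ½ρv² − ρg·h_top.
P_top = 100100 − ½·1030·8.95² − 1030·9.81·3.53 = 23200 Pa.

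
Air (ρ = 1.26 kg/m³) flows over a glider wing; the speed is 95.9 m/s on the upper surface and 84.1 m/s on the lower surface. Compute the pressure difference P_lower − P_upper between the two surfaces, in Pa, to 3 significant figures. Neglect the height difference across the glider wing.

The pressure is lower where the speed is higher: ΔP = ½ρ(v_up² − v_low²).
ΔP = ½·1.26·(95.9² − 84.1²) = 1340 Pa.

ΔP = 1340 Pa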